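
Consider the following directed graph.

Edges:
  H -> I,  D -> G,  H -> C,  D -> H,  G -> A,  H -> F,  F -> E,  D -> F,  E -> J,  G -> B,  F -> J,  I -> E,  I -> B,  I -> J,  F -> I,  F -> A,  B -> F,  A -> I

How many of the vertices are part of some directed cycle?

4

A vertex is on a directed cycle iff it belongs to a strongly connected component of size ≥ 2 (or has a self-loop).
The vertices on cycles are {A, B, F, I} — 4 in total.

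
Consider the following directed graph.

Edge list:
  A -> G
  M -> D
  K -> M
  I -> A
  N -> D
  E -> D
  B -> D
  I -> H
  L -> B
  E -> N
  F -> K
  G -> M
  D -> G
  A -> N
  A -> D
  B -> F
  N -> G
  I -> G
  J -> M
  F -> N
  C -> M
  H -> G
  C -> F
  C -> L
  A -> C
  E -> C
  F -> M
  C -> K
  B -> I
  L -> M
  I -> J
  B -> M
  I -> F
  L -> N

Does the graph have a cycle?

DFS with white/gray/black marking, starting from L:
L gray
  B gray
    I gray
      G gray
        M gray
          D gray
            D→G: G is gray → back edge
Back edge found, so a cycle exists: G → M → D → G.

Yes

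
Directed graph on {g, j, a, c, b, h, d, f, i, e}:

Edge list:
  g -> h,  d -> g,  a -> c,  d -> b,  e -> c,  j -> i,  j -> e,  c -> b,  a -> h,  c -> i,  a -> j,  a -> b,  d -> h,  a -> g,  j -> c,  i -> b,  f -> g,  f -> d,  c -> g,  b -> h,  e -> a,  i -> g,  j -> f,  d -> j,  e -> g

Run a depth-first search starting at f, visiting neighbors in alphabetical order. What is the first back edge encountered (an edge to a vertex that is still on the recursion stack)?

a→j

DFS from f (visiting neighbors in alphabetical order); mark gray on enter, black on exit:
f gray
  d gray
    b gray
      h gray
      h black
    b black
    g gray
      g→h: h black — skip
    g black
    d→h: h black — skip
    j gray
      c gray
        c→b: b black — skip
        c→g: g black — skip
        i gray
          i→b: b black — skip
          i→g: g black — skip
        i black
      c black
      e gray
        a gray
          a→b: b black — skip
          a→c: c black — skip
          a→g: g black — skip
          a→h: h black — skip
          a→j: j is gray → back edge
First back edge: a → j.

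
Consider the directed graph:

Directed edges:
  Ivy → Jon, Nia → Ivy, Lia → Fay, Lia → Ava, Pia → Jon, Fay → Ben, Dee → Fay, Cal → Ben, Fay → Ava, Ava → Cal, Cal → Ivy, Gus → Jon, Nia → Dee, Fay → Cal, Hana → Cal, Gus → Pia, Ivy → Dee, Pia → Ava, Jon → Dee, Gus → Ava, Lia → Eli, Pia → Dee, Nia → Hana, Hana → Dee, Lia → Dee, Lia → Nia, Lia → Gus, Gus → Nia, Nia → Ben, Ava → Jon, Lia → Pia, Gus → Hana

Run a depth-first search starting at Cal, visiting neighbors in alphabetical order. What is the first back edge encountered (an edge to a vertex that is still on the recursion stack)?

DFS from Cal (visiting neighbors in alphabetical order); mark gray on enter, black on exit:
Cal gray
  Ben gray
  Ben black
  Ivy gray
    Dee gray
      Fay gray
        Ava gray
          Ava→Cal: Cal is gray → back edge
First back edge: Ava → Cal.

Ava->Cal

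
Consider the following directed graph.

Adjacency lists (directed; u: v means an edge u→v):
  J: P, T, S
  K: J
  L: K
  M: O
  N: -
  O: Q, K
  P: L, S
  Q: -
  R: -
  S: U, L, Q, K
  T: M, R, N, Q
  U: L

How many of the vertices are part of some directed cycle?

9

A vertex is on a directed cycle iff it belongs to a strongly connected component of size ≥ 2 (or has a self-loop).
The vertices on cycles are {J, K, L, M, O, P, S, T, U} — 9 in total.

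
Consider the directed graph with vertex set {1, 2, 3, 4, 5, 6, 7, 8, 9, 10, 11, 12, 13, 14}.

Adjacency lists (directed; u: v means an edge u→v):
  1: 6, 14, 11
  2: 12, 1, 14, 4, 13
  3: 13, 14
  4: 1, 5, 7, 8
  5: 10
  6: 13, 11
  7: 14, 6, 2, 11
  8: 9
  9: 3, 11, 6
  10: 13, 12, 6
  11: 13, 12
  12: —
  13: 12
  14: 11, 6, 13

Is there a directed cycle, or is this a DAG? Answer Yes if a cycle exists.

Yes

DFS with white/gray/black marking, starting from 2:
2 gray
  12 gray
  12 black
  1 gray
    6 gray
      13 gray
        13→12: 12 black — skip
      13 black
      11 gray
        11→13: 13 black — skip
        11→12: 12 black — skip
      11 black
    6 black
    14 gray
      14→11: 11 black — skip
      14→6: 6 black — skip
      14→13: 13 black — skip
    14 black
    1→11: 11 black — skip
  1 black
  2→14: 14 black — skip
  4 gray
    4→1: 1 black — skip
    5 gray
      10 gray
        10→13: 13 black — skip
        10→12: 12 black — skip
        10→6: 6 black — skip
      10 black
    5 black
    7 gray
      7→14: 14 black — skip
      7→6: 6 black — skip
      7→2: 2 is gray → back edge
Back edge found, so a cycle exists: 2 → 4 → 7 → 2.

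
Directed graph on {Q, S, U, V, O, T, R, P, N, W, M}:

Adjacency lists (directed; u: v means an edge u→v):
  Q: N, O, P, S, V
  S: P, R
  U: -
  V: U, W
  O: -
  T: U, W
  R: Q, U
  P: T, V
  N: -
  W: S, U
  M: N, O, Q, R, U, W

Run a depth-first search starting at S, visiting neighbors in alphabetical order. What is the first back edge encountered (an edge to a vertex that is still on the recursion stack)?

DFS from S (visiting neighbors in alphabetical order); mark gray on enter, black on exit:
S gray
  P gray
    T gray
      U gray
      U black
      W gray
        W→S: S is gray → back edge
First back edge: W → S.

W->S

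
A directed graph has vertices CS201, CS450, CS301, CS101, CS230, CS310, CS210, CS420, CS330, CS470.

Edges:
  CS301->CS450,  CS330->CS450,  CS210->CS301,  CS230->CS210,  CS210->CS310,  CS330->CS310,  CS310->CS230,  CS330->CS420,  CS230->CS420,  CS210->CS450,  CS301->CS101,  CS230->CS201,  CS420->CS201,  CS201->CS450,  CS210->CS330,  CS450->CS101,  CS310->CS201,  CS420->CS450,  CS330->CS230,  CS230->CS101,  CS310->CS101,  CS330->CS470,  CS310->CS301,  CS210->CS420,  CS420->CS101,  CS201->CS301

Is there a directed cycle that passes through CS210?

Yes

CS210 is on a cycle iff CS210 can reach itself via ≥1 edge.
CS210 → CS330 → CS230 → CS210 — yes.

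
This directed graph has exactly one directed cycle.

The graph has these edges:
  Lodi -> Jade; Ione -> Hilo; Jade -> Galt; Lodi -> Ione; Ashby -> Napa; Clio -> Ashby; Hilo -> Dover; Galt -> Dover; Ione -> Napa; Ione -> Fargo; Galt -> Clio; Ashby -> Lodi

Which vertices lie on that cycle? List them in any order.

DFS with gray/black marking from Lodi:
Lodi gray
  Jade gray
    Galt gray
      Dover gray
      Dover black
      Clio gray
        Ashby gray
          Napa gray
          Napa black
          Ashby→Lodi: Lodi is gray → back edge
Back edge closes the cycle Lodi → Jade → Galt → Clio → Ashby → Lodi; its vertices are {Clio, Galt, Jade, Lodi, Ashby}.

Clio, Galt, Jade, Lodi, Ashby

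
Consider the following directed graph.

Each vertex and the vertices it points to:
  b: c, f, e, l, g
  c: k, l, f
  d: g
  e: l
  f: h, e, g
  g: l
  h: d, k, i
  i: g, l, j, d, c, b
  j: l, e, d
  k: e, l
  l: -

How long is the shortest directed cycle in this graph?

For each vertex v, BFS finds the shortest path from v back to v.
The shortest such closed walk is h → i → b → f → h, length 4.

4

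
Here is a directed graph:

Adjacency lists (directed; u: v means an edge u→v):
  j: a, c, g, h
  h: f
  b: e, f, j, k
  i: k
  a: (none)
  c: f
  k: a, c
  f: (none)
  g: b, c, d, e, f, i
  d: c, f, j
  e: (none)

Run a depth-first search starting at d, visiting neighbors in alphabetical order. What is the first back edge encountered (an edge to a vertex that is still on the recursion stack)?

DFS from d (visiting neighbors in alphabetical order); mark gray on enter, black on exit:
d gray
  c gray
    f gray
    f black
  c black
  d→f: f black — skip
  j gray
    a gray
    a black
    j→c: c black — skip
    g gray
      b gray
        e gray
        e black
        b→f: f black — skip
        b→j: j is gray → back edge
First back edge: b → j.

b->j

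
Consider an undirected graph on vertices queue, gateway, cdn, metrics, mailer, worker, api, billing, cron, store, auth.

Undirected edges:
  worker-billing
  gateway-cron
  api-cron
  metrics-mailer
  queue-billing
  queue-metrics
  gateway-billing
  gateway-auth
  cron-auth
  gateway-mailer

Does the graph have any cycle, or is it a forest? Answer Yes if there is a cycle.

Yes

DFS, tracking each vertex's parent; an edge to a visited non-parent vertex closes a cycle.
Start from queue:
visit queue (parent –)
  visit billing (parent queue)
    visit worker (parent billing)
      worker–billing: parent, skip
    billing–queue: parent, skip
    visit gateway (parent billing)
      visit auth (parent gateway)
        auth–gateway: parent, skip
        visit cron (parent auth)
          cron–auth: parent, skip
          cron–gateway: gateway visited and ≠ parent → cycle
Cycle: gateway – auth – cron – gateway.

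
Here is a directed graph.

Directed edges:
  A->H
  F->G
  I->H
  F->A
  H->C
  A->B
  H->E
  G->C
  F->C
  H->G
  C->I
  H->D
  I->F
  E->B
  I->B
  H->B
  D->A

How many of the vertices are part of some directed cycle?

A vertex is on a directed cycle iff it belongs to a strongly connected component of size ≥ 2 (or has a self-loop).
The vertices on cycles are {A, C, D, F, G, H, I} — 7 in total.

7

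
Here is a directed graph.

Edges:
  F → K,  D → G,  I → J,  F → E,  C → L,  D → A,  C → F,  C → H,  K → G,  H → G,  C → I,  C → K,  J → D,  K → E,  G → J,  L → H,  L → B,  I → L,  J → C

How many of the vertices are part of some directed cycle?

9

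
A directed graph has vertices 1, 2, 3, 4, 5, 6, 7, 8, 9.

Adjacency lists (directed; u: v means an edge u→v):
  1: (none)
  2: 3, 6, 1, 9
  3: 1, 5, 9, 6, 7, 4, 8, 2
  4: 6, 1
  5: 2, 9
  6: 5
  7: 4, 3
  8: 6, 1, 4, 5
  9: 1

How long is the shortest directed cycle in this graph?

2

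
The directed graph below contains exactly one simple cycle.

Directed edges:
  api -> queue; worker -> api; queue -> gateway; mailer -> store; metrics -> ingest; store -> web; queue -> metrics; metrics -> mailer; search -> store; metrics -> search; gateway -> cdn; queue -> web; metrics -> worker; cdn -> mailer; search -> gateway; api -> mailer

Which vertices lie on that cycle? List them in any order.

api, queue, worker, metrics

DFS with gray/black marking from metrics:
metrics gray
  worker gray
    api gray
      mailer gray
        store gray
          web gray
          web black
        store black
      mailer black
      queue gray
        queue→web: web black — skip
        gateway gray
          cdn gray
            cdn→mailer: mailer black — skip
          cdn black
        gateway black
        queue→metrics: metrics is gray → back edge
Back edge closes the cycle metrics → worker → api → queue → metrics; its vertices are {api, queue, worker, metrics}.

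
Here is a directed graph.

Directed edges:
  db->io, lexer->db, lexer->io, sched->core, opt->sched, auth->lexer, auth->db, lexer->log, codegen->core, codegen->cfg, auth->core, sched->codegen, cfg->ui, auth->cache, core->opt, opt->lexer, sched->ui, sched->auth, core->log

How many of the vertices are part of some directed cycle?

A vertex is on a directed cycle iff it belongs to a strongly connected component of size ≥ 2 (or has a self-loop).
The vertices on cycles are {opt, auth, core, sched, codegen} — 5 in total.

5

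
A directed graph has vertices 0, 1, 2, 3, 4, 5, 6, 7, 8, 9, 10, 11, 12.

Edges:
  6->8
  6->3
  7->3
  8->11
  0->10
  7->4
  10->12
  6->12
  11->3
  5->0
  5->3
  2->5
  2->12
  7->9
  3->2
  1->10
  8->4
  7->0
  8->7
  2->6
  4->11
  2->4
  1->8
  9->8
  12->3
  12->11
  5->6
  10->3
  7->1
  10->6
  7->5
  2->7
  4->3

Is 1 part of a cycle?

1 is on a cycle iff 1 can reach itself via ≥1 edge.
1 → 8 → 7 → 1 — yes.

Yes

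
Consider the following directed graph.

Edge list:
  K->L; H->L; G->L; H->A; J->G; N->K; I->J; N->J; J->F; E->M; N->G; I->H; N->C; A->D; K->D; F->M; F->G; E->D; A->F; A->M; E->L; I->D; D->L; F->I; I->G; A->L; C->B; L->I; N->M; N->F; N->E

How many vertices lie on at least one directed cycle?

A vertex is on a directed cycle iff it belongs to a strongly connected component of size ≥ 2 (or has a self-loop).
The vertices on cycles are {A, D, F, G, H, I, J, L} — 8 in total.

8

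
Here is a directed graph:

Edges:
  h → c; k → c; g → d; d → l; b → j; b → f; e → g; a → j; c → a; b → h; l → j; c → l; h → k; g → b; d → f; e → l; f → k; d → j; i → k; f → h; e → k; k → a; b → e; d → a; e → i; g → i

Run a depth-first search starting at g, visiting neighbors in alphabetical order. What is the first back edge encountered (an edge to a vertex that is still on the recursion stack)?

DFS from g (visiting neighbors in alphabetical order); mark gray on enter, black on exit:
g gray
  b gray
    e gray
      e→g: g is gray → back edge
First back edge: e → g.

e→g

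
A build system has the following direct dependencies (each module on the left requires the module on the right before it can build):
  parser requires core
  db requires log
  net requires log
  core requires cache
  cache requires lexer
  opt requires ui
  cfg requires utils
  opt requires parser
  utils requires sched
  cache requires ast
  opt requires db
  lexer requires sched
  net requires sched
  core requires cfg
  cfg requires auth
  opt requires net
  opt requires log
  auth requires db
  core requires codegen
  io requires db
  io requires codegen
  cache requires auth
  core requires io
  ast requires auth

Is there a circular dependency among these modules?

No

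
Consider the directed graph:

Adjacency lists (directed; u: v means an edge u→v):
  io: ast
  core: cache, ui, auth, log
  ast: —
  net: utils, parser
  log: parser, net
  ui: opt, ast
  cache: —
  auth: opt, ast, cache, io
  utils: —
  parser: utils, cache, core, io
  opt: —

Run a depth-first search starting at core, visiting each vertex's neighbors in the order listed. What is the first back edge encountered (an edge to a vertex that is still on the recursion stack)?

DFS from core (visiting each vertex's neighbors in the order listed); mark gray on enter, black on exit:
core gray
  cache gray
  cache black
  ui gray
    opt gray
    opt black
    ast gray
    ast black
  ui black
  auth gray
    auth→opt: opt black — skip
    auth→ast: ast black — skip
    auth→cache: cache black — skip
    io gray
      io→ast: ast black — skip
    io black
  auth black
  log gray
    parser gray
      utils gray
      utils black
      parser→cache: cache black — skip
      parser→core: core is gray → back edge
First back edge: parser → core.

parser->core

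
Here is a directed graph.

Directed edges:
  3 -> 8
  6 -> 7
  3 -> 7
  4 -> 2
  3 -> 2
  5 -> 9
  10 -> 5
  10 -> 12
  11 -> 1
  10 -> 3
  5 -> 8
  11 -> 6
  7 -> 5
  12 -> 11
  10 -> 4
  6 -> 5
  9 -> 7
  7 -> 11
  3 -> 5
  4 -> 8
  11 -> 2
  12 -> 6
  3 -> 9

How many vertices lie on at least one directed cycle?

A vertex is on a directed cycle iff it belongs to a strongly connected component of size ≥ 2 (or has a self-loop).
The vertices on cycles are {5, 6, 7, 9, 11} — 5 in total.

5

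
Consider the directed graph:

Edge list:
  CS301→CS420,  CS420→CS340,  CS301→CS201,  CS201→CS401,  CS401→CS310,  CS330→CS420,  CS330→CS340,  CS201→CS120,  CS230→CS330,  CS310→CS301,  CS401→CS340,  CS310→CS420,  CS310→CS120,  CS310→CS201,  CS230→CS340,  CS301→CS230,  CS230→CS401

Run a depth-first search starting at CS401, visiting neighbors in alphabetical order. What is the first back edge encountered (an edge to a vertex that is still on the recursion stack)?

DFS from CS401 (visiting neighbors in alphabetical order); mark gray on enter, black on exit:
CS401 gray
  CS310 gray
    CS120 gray
    CS120 black
    CS201 gray
      CS201→CS120: CS120 black — skip
      CS201→CS401: CS401 is gray → back edge
First back edge: CS201 → CS401.

CS201->CS401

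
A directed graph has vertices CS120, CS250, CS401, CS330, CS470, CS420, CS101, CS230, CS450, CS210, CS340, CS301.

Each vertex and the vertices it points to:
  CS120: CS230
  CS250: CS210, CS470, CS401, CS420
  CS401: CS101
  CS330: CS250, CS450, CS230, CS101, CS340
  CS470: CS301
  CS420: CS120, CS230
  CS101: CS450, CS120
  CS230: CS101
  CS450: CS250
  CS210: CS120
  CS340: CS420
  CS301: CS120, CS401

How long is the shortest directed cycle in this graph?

3

For each vertex v, BFS finds the shortest path from v back to v.
The shortest such closed walk is CS101 → CS120 → CS230 → CS101, length 3.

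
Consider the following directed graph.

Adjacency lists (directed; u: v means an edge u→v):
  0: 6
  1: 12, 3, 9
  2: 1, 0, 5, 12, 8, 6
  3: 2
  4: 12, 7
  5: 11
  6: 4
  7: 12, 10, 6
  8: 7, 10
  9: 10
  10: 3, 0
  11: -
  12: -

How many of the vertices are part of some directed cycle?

A vertex is on a directed cycle iff it belongs to a strongly connected component of size ≥ 2 (or has a self-loop).
The vertices on cycles are {0, 1, 2, 3, 4, 6, 7, 8, 9, 10} — 10 in total.

10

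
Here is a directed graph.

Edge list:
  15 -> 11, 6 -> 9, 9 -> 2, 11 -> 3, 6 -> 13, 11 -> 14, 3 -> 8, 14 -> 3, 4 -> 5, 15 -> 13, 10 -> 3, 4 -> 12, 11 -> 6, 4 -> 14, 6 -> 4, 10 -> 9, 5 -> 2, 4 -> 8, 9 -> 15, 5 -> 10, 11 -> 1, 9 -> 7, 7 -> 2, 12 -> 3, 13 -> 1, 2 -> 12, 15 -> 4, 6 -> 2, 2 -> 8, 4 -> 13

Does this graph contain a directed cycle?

DFS with white/gray/black marking, starting from 12:
12 gray
  3 gray
    8 gray
    8 black
  3 black
12 black
1 gray
1 black
2 gray
  2→8: 8 black — skip
  2→12: 12 black — skip
2 black
4 gray
  5 gray
    10 gray
      9 gray
        15 gray
          11 gray
            6 gray
              13 gray
                13→1: 1 black — skip
              13 black
              6→4: 4 is gray → back edge
Back edge found, so a cycle exists: 4 → 5 → 10 → 9 → 15 → 11 → 6 → 4.

Yes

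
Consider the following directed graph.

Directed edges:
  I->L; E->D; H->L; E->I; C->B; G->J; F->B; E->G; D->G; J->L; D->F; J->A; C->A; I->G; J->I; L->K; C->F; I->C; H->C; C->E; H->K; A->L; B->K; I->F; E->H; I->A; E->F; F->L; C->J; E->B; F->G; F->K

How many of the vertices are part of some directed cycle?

8

A vertex is on a directed cycle iff it belongs to a strongly connected component of size ≥ 2 (or has a self-loop).
The vertices on cycles are {C, D, E, F, G, H, I, J} — 8 in total.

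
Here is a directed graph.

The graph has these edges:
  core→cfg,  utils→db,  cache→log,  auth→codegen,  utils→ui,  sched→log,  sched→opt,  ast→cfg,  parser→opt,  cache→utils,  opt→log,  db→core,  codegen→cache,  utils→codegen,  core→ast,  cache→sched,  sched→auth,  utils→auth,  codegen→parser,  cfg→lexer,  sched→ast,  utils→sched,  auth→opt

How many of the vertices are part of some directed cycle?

5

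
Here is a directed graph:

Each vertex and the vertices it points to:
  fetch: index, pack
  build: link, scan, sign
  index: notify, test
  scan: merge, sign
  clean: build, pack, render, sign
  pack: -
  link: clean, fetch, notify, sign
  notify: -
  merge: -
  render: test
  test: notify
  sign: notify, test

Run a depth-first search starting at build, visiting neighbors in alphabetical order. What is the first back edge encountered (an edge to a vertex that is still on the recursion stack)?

DFS from build (visiting neighbors in alphabetical order); mark gray on enter, black on exit:
build gray
  link gray
    clean gray
      clean→build: build is gray → back edge
First back edge: clean → build.

clean→build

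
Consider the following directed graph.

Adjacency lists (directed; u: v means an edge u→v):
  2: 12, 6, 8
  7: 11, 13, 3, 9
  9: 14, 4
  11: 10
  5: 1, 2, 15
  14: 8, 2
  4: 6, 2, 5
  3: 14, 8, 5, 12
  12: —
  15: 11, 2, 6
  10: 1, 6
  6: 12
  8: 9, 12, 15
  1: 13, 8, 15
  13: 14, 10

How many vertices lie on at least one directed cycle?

A vertex is on a directed cycle iff it belongs to a strongly connected component of size ≥ 2 (or has a self-loop).
The vertices on cycles are {1, 2, 4, 5, 8, 9, 10, 11, 13, 14, 15} — 11 in total.

11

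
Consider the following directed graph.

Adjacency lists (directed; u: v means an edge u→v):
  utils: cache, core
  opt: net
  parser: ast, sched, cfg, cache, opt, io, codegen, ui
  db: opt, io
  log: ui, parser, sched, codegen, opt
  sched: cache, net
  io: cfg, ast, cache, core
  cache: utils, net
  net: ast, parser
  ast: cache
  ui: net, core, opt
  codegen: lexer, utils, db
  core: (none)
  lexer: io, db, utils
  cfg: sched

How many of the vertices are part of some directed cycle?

A vertex is on a directed cycle iff it belongs to a strongly connected component of size ≥ 2 (or has a self-loop).
The vertices on cycles are {db, io, ui, ast, cfg, net, opt, cache, lexer, sched, utils, parser, codegen} — 13 in total.

13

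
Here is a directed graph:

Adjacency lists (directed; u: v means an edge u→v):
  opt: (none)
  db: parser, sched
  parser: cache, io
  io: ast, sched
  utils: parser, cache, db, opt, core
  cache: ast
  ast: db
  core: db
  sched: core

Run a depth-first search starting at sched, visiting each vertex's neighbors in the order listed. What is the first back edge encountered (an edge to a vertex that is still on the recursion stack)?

DFS from sched (visiting each vertex's neighbors in the order listed); mark gray on enter, black on exit:
sched gray
  core gray
    db gray
      parser gray
        cache gray
          ast gray
            ast→db: db is gray → back edge
First back edge: ast → db.

ast->db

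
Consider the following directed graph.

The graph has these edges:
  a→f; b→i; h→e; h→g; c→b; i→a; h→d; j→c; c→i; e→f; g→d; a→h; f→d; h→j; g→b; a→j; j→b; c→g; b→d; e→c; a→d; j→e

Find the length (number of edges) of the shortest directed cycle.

For each vertex v, BFS finds the shortest path from v back to v.
The shortest such closed walk is a → j → c → i → a, length 4.

4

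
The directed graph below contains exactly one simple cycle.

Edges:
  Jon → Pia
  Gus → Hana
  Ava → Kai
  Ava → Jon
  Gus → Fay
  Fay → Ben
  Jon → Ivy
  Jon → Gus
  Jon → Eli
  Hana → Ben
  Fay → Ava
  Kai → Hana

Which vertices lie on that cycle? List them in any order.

DFS with gray/black marking from Jon:
Jon gray
  Eli gray
  Eli black
  Gus gray
    Hana gray
      Ben gray
      Ben black
    Hana black
    Fay gray
      Ava gray
        Ava→Jon: Jon is gray → back edge
Back edge closes the cycle Jon → Gus → Fay → Ava → Jon; its vertices are {Ava, Fay, Gus, Jon}.

Ava, Fay, Gus, Jon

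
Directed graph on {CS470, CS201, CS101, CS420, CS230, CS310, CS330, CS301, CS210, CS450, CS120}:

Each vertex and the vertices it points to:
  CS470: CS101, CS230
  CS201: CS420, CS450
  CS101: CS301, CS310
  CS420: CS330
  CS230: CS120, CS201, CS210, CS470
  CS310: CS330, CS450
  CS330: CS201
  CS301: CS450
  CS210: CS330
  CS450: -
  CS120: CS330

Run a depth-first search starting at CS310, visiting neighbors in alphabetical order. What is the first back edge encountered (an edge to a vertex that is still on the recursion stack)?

CS420->CS330

DFS from CS310 (visiting neighbors in alphabetical order); mark gray on enter, black on exit:
CS310 gray
  CS330 gray
    CS201 gray
      CS420 gray
        CS420→CS330: CS330 is gray → back edge
First back edge: CS420 → CS330.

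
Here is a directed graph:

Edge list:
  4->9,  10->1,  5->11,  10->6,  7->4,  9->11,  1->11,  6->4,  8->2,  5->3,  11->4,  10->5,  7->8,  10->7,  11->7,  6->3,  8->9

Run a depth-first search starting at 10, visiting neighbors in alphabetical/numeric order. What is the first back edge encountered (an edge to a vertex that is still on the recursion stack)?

9→11

DFS from 10 (visiting neighbors in alphabetical/numeric order); mark gray on enter, black on exit:
10 gray
  1 gray
    11 gray
      4 gray
        9 gray
          9→11: 11 is gray → back edge
First back edge: 9 → 11.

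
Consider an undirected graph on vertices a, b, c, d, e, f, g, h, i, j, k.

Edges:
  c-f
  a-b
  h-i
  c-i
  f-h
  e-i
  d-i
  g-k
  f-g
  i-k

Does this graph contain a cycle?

Yes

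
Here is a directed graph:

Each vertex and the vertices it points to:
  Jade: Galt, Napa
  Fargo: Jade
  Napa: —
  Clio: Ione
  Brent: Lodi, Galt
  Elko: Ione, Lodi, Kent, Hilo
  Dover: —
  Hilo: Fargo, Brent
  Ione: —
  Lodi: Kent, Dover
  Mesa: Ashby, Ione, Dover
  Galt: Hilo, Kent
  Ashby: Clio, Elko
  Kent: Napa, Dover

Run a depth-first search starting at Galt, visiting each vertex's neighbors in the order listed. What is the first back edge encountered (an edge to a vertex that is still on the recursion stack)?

DFS from Galt (visiting each vertex's neighbors in the order listed); mark gray on enter, black on exit:
Galt gray
  Hilo gray
    Fargo gray
      Jade gray
        Jade→Galt: Galt is gray → back edge
First back edge: Jade → Galt.

Jade→Galt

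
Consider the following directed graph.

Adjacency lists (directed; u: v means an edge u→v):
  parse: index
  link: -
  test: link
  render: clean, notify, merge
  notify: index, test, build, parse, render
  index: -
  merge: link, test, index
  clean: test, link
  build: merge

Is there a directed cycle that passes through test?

No

test lies on a cycle iff there is a path from test back to itself.
Exploring from test, it never reaches itself; equivalently, its strongly connected component is a singleton.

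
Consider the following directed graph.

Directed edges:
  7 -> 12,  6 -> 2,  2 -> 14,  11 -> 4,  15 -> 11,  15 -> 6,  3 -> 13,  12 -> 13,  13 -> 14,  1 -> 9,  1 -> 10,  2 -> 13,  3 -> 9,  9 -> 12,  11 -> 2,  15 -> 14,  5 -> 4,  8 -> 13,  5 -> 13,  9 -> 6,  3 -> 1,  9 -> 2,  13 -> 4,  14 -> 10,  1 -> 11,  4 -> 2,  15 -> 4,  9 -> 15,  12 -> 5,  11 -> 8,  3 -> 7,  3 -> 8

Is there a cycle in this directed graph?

DFS with white/gray/black marking, starting from 7:
7 gray
  12 gray
    5 gray
      4 gray
        2 gray
          13 gray
            14 gray
              10 gray
              10 black
            14 black
            13→4: 4 is gray → back edge
Back edge found, so a cycle exists: 4 → 2 → 13 → 4.

Yes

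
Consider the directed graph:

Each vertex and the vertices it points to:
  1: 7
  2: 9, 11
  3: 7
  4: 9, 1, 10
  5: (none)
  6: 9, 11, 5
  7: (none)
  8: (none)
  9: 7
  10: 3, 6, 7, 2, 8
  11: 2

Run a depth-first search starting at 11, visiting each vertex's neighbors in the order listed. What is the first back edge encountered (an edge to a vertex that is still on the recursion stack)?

2→11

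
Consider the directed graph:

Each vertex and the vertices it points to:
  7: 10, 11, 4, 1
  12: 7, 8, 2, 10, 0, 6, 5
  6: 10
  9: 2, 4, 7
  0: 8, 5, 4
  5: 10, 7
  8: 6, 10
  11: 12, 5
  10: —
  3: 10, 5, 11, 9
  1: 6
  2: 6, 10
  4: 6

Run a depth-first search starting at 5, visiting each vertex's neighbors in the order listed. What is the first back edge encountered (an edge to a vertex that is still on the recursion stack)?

DFS from 5 (visiting each vertex's neighbors in the order listed); mark gray on enter, black on exit:
5 gray
  10 gray
  10 black
  7 gray
    7→10: 10 black — skip
    11 gray
      12 gray
        12→7: 7 is gray → back edge
First back edge: 12 → 7.

12→7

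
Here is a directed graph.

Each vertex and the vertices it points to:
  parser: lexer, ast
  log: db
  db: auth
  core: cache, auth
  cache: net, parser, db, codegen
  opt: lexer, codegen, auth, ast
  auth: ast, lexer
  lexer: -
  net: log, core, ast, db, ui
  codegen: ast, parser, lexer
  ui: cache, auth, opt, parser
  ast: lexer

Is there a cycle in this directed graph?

DFS with white/gray/black marking, starting from lexer:
lexer gray
lexer black
parser gray
  parser→lexer: lexer black — skip
  ast gray
    ast→lexer: lexer black — skip
  ast black
parser black
log gray
  db gray
    auth gray
      auth→ast: ast black — skip
      auth→lexer: lexer black — skip
    auth black
  db black
log black
core gray
  cache gray
    net gray
      net→log: log black — skip
      net→core: core is gray → back edge
Back edge found, so a cycle exists: core → cache → net → core.

Yes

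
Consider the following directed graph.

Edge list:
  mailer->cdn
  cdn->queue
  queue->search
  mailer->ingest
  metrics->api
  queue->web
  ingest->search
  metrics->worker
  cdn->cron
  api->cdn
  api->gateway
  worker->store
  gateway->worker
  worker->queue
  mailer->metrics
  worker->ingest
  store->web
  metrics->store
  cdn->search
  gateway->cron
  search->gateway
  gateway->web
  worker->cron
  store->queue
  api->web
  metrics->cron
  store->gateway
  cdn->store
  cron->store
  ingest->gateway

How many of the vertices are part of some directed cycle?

7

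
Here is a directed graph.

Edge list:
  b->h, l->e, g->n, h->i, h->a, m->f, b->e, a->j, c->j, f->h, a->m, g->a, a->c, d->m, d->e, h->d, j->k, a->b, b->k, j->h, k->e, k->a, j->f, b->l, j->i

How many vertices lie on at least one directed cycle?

A vertex is on a directed cycle iff it belongs to a strongly connected component of size ≥ 2 (or has a self-loop).
The vertices on cycles are {a, b, c, d, f, h, j, k, m} — 9 in total.

9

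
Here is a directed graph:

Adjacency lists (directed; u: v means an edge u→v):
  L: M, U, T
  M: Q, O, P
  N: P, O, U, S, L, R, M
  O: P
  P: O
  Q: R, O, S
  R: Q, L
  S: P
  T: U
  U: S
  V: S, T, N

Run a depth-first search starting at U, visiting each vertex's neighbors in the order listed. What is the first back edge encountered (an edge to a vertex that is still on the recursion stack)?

O->P

DFS from U (visiting each vertex's neighbors in the order listed); mark gray on enter, black on exit:
U gray
  S gray
    P gray
      O gray
        O→P: P is gray → back edge
First back edge: O → P.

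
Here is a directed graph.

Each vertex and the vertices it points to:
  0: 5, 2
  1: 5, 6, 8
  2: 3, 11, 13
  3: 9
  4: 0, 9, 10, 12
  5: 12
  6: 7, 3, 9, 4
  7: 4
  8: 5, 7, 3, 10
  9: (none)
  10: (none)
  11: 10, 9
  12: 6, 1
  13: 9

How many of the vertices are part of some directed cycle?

8

A vertex is on a directed cycle iff it belongs to a strongly connected component of size ≥ 2 (or has a self-loop).
The vertices on cycles are {0, 1, 4, 5, 6, 7, 8, 12} — 8 in total.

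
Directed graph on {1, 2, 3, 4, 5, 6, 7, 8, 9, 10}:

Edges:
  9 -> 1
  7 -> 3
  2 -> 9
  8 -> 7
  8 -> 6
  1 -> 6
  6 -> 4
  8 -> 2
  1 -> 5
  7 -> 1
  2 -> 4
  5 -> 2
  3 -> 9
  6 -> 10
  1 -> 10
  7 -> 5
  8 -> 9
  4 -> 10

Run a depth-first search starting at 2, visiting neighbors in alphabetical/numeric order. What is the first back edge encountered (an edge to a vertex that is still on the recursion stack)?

5→2

DFS from 2 (visiting neighbors in alphabetical/numeric order); mark gray on enter, black on exit:
2 gray
  4 gray
    10 gray
    10 black
  4 black
  9 gray
    1 gray
      5 gray
        5→2: 2 is gray → back edge
First back edge: 5 → 2.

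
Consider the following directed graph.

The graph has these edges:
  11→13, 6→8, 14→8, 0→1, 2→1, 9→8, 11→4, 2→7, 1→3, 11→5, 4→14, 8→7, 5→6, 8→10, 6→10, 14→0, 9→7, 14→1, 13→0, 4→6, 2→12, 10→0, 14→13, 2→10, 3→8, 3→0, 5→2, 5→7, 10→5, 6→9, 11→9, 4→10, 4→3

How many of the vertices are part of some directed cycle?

9

A vertex is on a directed cycle iff it belongs to a strongly connected component of size ≥ 2 (or has a self-loop).
The vertices on cycles are {0, 1, 2, 3, 5, 6, 8, 9, 10} — 9 in total.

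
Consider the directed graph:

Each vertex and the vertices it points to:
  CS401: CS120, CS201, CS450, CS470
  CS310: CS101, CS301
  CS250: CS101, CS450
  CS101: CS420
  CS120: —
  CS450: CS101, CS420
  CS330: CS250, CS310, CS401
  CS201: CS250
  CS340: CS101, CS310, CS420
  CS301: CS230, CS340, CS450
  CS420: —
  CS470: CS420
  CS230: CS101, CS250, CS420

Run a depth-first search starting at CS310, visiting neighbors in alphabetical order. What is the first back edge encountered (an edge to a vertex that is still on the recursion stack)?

DFS from CS310 (visiting neighbors in alphabetical order); mark gray on enter, black on exit:
CS310 gray
  CS101 gray
    CS420 gray
    CS420 black
  CS101 black
  CS301 gray
    CS230 gray
      CS230→CS101: CS101 black — skip
      CS250 gray
        CS250→CS101: CS101 black — skip
        CS450 gray
          CS450→CS101: CS101 black — skip
          CS450→CS420: CS420 black — skip
        CS450 black
      CS250 black
      CS230→CS420: CS420 black — skip
    CS230 black
    CS340 gray
      CS340→CS101: CS101 black — skip
      CS340→CS310: CS310 is gray → back edge
First back edge: CS340 → CS310.

CS340->CS310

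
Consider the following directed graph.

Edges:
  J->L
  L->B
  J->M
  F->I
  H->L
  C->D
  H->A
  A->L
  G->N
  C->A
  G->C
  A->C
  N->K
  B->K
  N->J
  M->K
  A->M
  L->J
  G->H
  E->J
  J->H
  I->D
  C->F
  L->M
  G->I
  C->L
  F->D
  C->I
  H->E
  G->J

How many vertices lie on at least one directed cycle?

6

A vertex is on a directed cycle iff it belongs to a strongly connected component of size ≥ 2 (or has a self-loop).
The vertices on cycles are {A, C, E, H, J, L} — 6 in total.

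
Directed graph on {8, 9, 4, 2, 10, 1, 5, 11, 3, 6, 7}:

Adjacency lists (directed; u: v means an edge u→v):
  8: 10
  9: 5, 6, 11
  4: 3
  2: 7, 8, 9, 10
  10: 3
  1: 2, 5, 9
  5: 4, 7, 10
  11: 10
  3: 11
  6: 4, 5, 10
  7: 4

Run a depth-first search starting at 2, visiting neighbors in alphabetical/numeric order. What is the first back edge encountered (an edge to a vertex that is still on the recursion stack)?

10→3

DFS from 2 (visiting neighbors in alphabetical/numeric order); mark gray on enter, black on exit:
2 gray
  7 gray
    4 gray
      3 gray
        11 gray
          10 gray
            10→3: 3 is gray → back edge
First back edge: 10 → 3.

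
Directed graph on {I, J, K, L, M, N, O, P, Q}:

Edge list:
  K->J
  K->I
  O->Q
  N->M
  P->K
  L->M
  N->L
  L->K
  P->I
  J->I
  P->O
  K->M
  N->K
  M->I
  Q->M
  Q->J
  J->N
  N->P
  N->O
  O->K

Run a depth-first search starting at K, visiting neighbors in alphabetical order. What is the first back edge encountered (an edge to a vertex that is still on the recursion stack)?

N->K

DFS from K (visiting neighbors in alphabetical order); mark gray on enter, black on exit:
K gray
  I gray
  I black
  J gray
    J→I: I black — skip
    N gray
      N→K: K is gray → back edge
First back edge: N → K.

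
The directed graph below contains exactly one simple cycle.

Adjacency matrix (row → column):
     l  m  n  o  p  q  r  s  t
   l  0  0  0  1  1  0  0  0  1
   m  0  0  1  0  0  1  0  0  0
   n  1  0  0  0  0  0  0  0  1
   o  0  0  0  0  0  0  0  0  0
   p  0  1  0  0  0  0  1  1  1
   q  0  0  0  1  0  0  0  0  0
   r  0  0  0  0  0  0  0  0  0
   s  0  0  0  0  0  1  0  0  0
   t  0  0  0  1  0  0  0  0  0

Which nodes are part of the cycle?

DFS with gray/black marking from p:
p gray
  m gray
    n gray
      t gray
        o gray
        o black
      t black
      l gray
        l→p: p is gray → back edge
Back edge closes the cycle p → m → n → l → p; its vertices are {l, m, n, p}.

l, m, n, p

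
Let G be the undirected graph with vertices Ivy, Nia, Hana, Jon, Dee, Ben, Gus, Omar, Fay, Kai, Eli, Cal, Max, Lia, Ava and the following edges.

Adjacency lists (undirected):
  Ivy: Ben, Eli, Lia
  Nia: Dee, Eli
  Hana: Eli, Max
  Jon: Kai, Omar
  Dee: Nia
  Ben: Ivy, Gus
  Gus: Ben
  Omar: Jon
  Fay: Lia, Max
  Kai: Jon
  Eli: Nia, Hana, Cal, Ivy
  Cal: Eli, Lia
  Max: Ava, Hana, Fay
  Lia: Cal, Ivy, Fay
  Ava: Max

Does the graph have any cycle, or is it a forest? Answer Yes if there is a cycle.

Yes

DFS, tracking each vertex's parent; an edge to a visited non-parent vertex closes a cycle.
Start from Dee:
visit Dee (parent –)
  visit Nia (parent Dee)
    Nia–Dee: parent, skip
    visit Eli (parent Nia)
      Eli–Nia: parent, skip
      visit Hana (parent Eli)
        Hana–Eli: parent, skip
        visit Max (parent Hana)
          visit Ava (parent Max)
            Ava–Max: parent, skip
          Max–Hana: parent, skip
          visit Fay (parent Max)
            visit Lia (parent Fay)
              visit Cal (parent Lia)
                Cal–Eli: Eli visited and ≠ parent → cycle
Cycle: Eli – Hana – Max – Fay – Lia – Cal – Eli.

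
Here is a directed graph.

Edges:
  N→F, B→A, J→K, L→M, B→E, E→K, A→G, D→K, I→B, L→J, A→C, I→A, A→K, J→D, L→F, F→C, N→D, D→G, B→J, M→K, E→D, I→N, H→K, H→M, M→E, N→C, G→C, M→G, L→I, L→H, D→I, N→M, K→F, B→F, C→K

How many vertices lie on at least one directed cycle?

10

A vertex is on a directed cycle iff it belongs to a strongly connected component of size ≥ 2 (or has a self-loop).
The vertices on cycles are {B, C, D, E, F, I, J, K, M, N} — 10 in total.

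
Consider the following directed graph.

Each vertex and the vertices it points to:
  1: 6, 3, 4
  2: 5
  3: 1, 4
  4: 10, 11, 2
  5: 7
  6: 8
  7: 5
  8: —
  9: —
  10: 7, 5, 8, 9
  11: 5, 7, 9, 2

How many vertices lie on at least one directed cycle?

4

A vertex is on a directed cycle iff it belongs to a strongly connected component of size ≥ 2 (or has a self-loop).
The vertices on cycles are {1, 3, 5, 7} — 4 in total.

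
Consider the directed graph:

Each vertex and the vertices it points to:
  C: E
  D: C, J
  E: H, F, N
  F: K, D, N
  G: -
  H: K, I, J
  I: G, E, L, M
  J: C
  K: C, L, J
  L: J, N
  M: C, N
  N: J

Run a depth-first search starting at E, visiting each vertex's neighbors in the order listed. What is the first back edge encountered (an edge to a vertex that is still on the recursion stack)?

C->E

DFS from E (visiting each vertex's neighbors in the order listed); mark gray on enter, black on exit:
E gray
  H gray
    K gray
      C gray
        C→E: E is gray → back edge
First back edge: C → E.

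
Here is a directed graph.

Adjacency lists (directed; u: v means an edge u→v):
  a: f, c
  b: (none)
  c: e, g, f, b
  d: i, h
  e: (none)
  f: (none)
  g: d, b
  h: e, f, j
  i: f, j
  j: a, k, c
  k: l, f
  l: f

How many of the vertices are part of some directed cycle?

7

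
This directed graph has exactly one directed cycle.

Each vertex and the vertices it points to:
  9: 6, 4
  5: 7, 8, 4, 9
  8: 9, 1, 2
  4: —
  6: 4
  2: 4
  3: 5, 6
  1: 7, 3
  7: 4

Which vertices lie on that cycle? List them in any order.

1, 3, 5, 8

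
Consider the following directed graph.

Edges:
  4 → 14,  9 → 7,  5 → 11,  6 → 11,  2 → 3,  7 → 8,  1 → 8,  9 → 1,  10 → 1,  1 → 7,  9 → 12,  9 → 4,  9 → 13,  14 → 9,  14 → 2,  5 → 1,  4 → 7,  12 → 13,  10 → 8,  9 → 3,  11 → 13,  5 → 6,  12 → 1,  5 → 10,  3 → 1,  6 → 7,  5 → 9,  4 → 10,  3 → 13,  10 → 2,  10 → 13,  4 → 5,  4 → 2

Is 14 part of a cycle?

Yes

14 is on a cycle iff 14 can reach itself via ≥1 edge.
14 → 9 → 4 → 14 — yes.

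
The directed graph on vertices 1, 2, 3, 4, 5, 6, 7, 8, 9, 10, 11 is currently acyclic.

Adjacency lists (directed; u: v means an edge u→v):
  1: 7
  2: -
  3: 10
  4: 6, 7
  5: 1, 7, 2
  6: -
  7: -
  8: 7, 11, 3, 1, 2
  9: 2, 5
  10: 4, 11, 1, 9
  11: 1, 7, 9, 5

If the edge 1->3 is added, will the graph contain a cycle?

Adding 1→3 creates a cycle iff 3 can already reach 1.
Path from 3: 3 → 10 → 1.
So 3 → … → 1 → 3 is a cycle.

Yes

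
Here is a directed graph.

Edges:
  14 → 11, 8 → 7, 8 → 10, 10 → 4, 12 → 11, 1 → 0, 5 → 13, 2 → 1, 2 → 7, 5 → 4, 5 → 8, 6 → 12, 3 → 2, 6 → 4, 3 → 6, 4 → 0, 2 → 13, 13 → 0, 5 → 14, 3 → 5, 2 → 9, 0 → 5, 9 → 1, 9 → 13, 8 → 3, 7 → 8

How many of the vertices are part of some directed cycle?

12

A vertex is on a directed cycle iff it belongs to a strongly connected component of size ≥ 2 (or has a self-loop).
The vertices on cycles are {0, 1, 2, 3, 4, 5, 6, 7, 8, 9, 10, 13} — 12 in total.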